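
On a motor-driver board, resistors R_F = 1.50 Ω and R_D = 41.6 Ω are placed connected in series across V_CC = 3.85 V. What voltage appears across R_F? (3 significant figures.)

ΣR = 1.50 + 41.6 = 43.10 Ω.
Voltage divider: V = V_CC · (1.500 / 43.10) = 3.85 × 0.03480 = 0.1340 V.

V ≈ 0.134 V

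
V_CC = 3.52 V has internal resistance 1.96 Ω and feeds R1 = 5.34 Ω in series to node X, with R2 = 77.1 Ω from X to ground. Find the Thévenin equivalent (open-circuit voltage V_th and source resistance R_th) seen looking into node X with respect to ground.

R1' = 1.96 + 5.34 = 7.300 Ω (source resistance + R1).
V_th is the unloaded tap voltage: V_CC · R2/(R1'+R2) = 3.52 × 0.9135 = 3.216 V.
Looking into X with the source shorted: R_th = R1'·R2/(R1'+R2) = 7.300 × 77.1/84.40 = 6.669 Ω.

V_th ≈ 3.22 V, R_th ≈ 6.67 Ω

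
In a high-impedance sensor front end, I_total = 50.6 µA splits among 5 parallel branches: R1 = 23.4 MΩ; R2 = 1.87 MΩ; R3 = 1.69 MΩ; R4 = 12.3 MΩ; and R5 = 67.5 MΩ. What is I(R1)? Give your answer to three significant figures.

ΣG = 1/23.4 + 1/1.87 + 1/1.69 + 1/12.3 + 1/67.5 = 1.265.
By the current-divider rule, I = I_total · G_k/ΣG = 50.6 × 0.03377 = 1.709 µA.

I ≈ 1.71 µA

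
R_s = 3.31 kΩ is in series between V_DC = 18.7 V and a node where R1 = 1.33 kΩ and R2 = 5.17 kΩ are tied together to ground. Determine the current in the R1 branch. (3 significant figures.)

Parallel bank: R_p = 1/(1/1.33 + 1/5.17) = 1.058 kΩ.
V_A = 18.7 × 1.058/4.368 = 4.529 V.
Branch current I = V_A/R1 = 4.529/1.33 = 3.405 mA.

I ≈ 3.41 mA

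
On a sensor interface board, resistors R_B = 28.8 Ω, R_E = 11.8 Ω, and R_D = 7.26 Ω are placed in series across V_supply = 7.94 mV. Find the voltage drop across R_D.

Total series resistance ΣR = 28.8 + 11.8 + 7.26 = 47.86 Ω.
V = V_supply · R/ΣR = 7.94 × 0.1517 = 1.204 mV.

V ≈ 1.20 mV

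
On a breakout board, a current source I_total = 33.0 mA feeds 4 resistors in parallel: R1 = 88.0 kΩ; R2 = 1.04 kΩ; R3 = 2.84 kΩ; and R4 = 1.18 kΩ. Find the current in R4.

ΣG = 1/88.0 + 1/1.04 + 1/2.84 + 1/1.18 = 2.172.
By the current-divider rule, I = I_total · G_k/ΣG = 33.0 × 0.3901 = 12.87 mA.

I ≈ 12.9 mA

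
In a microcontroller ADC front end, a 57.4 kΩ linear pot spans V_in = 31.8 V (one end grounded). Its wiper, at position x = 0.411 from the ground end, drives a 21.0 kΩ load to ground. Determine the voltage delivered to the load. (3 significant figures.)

Split the track: R_lower = x·R_p = 23.59 kΩ, R_upper = (1−x)·R_p = 33.81 kΩ.
(x·R_p) ‖ R_L = 11.11 kΩ.
Loaded-divider output: V_out = 31.8 × 0.2473 = 7.865 V.

V_out ≈ 7.87 V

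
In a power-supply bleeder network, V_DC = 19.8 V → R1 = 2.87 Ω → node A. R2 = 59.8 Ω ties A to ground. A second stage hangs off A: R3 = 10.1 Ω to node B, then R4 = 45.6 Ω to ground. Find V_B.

Node A sees R2 in parallel with the series input of stage 2, R3 + R4 = 55.70 Ω.
Effective lower resistance at A: R2 ‖ 55.70 = 28.84 Ω.
First divider: V_A = V_DC · 28.84/(2.87 + 28.84) = 18.01 V.
Then the unloaded second divider: V_B = V_A × R4/(R3+R4) = 18.01 × 0.8187 = 14.74 V.

V_B ≈ 14.7 V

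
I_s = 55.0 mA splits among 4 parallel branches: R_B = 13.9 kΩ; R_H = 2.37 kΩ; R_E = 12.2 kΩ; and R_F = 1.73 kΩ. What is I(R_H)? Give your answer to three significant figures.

ΣG = 1/13.9 + 1/2.37 + 1/12.2 + 1/1.73 = 1.154.
Current divider: I(R_H) = I_s · G_k/ΣG = 55.0 × (0.4219/1.154) = 55.0 × 0.3657 = 20.11 mA.

I ≈ 20.1 mA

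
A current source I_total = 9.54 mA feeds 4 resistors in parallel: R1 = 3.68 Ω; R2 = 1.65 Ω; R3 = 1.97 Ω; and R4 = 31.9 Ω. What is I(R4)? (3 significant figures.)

ΣG = 1/3.68 + 1/1.65 + 1/1.97 + 1/31.9 = 1.417.
Current divider: I(R4) = I_total · G_k/ΣG = 9.54 × (0.03135/1.417) = 9.54 × 0.02213 = 0.2111 mA.

I ≈ 0.211 mA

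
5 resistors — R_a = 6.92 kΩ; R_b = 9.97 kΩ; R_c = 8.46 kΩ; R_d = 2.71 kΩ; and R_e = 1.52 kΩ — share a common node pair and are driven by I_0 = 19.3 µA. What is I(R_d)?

I ≈ 5.12 µA

ΣG = 1/6.92 + 1/9.97 + 1/8.46 + 1/2.71 + 1/1.52 = 1.390.
By the current-divider rule, I = I_0 · G_k/ΣG = 19.3 × 0.2655 = 5.124 µA.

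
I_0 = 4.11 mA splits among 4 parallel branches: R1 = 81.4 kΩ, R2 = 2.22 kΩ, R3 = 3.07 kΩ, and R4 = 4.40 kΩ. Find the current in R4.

I ≈ 0.920 mA

Conductances: ΣG = 1/81.4 + 1/2.22 + 1/3.07 + 1/4.40 = 1.016 (1/kΩ).
R4 takes the fraction G_k/ΣG = 0.2273/1.016 = 0.2238, so I = 4.11 × 0.2238 = 0.9196 mA.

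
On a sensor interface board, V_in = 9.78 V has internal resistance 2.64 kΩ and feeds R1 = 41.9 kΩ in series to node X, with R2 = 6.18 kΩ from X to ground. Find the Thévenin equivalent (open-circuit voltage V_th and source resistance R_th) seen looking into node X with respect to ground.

V_th ≈ 1.19 V, R_th ≈ 5.43 kΩ

R1' = 2.64 + 41.9 = 44.54 kΩ (source resistance + R1).
V_th is the unloaded tap voltage: V_in · R2/(R1'+R2) = 9.78 × 0.1218 = 1.192 V.
Looking into X with the source shorted: R_th = R1'·R2/(R1'+R2) = 44.54 × 6.18/50.72 = 5.427 kΩ.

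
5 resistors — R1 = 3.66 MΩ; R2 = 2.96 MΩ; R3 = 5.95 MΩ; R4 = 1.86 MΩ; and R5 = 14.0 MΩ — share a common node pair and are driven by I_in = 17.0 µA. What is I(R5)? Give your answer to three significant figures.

I ≈ 0.875 µA

ΣG = 1/3.66 + 1/2.96 + 1/5.95 + 1/1.86 + 1/14.0 = 1.388.
By the current-divider rule, I = I_in · G_k/ΣG = 17.0 × 0.05145 = 0.8747 µA.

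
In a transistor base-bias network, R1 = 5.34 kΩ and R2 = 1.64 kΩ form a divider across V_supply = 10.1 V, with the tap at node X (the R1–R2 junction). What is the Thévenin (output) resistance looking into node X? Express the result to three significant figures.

R_th ≈ 1.25 kΩ

Zeroing V_supply shorts the top of R1 to ground, so R_th = R1 ‖ R2 = 1.255 kΩ.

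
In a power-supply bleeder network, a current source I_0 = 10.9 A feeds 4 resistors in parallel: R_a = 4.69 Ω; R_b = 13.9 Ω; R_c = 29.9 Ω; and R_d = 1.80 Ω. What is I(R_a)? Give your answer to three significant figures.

Total conductance ΣG = 1/4.69 + 1/13.9 + 1/29.9 + 1/1.80 = 0.8742 (units of 1/Ω).
R_a takes the fraction G_k/ΣG = 0.2132/0.8742 = 0.2439, so I = 10.9 × 0.2439 = 2.659 A.

I ≈ 2.66 A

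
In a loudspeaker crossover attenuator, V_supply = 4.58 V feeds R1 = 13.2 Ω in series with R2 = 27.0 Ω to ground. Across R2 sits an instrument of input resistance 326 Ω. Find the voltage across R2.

V_out ≈ 2.99 V

R2 ‖ R_L = (27.0 × 326)/(27.0 + 326) = 24.93 Ω.
Voltage divider with the loaded lower leg: V_out = 4.58 × 24.93/(13.2 + 24.93) = 4.58 × 0.6539 = 2.995 V.
(Unloaded it would be 3.08 V; the load pulls it down.)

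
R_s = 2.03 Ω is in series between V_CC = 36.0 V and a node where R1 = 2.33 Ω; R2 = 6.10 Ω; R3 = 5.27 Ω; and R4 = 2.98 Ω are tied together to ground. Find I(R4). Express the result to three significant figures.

Parallel bank: R_p = 1/(1/2.33 + 1/6.10 + 1/5.27 + 1/2.98) = 0.8941 Ω.
V_A by voltage divider: V_A = 36.0 × 0.8941/(2.03 + 0.8941) = 11.01 V.
I(R4) = V_A / R4 = 11.01/2.98 = 3.694 A.

I ≈ 3.69 A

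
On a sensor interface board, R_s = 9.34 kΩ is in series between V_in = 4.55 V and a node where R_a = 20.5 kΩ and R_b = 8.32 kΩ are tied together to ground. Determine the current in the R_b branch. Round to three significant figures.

I ≈ 0.212 mA

Equivalent of the parallel group: R_p = 5.918 kΩ.
Node voltage V_A = V_in · R_p/(R_s + R_p) = 4.55 × 0.3879 = 1.765 V.
I(R_b) = V_A / R_b = 1.765/8.32 = 0.2121 mA.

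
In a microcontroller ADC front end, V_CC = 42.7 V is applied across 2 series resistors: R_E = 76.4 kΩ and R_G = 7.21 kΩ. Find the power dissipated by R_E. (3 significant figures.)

P ≈ 19.9 mW

The common current is I = 42.7/83.61 = 0.5107 mA.
P(R_E) = I²·R_E = (0.5107)² × 76.4 = 19.93 mW.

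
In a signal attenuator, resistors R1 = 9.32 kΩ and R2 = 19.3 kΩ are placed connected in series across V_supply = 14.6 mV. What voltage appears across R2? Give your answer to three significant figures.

V ≈ 9.85 mV

Series total: ΣR = 9.32 + 19.3 = 28.62 kΩ.
By the voltage-divider rule, V = 14.6 × 19.30/28.62 = 9.846 mV.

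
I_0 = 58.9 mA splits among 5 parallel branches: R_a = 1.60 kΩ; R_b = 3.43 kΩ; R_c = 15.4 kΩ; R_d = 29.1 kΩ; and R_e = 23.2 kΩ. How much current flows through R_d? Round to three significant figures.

I ≈ 1.91 mA

Total conductance ΣG = 1/1.60 + 1/3.43 + 1/15.4 + 1/29.1 + 1/23.2 = 1.059 (units of 1/kΩ).
Current divider: I(R_d) = I_0 · G_k/ΣG = 58.9 × (0.03436/1.059) = 58.9 × 0.03245 = 1.911 mA.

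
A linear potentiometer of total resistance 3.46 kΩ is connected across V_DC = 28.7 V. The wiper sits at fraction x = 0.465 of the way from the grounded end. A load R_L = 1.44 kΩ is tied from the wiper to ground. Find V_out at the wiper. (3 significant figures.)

V_out ≈ 8.35 V

The pot divides into 1.851 kΩ above the wiper and 1.609 kΩ below.
Lower segment in parallel with the load: 1.609 ‖ 1.44 = 0.7599 kΩ.
Loaded-divider output: V_out = 28.7 × 0.2910 = 8.353 V.
(Unloaded: V_out = x·V_DC = 13.3 V.)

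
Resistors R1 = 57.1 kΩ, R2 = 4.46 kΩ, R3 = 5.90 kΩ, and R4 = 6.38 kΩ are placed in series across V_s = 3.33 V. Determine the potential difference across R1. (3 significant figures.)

ΣR = 57.1 + 4.46 + 5.90 + 6.38 = 73.84 kΩ.
By the voltage-divider rule, V = 3.33 × 57.10/73.84 = 2.575 V.

V ≈ 2.58 V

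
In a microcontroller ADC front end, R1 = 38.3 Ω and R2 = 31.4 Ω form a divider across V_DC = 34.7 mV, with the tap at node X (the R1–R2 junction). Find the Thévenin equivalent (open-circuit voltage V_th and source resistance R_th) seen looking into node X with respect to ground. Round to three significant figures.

With X open, the divider is unloaded: V_th = 34.7 × 31.4/69.70 = 15.63 mV.
With V_DC suppressed (replaced by a short), R_th = R1 ‖ R2 = (38.30 × 31.4)/(38.30 + 31.4) = 17.25 Ω.

V_th ≈ 15.6 mV, R_th ≈ 17.3 Ω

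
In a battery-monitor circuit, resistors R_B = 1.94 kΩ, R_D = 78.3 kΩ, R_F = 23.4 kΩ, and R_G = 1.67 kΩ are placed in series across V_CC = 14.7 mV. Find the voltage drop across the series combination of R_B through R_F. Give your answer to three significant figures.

Series total: ΣR = 1.94 + 78.3 + 23.4 + 1.67 = 105.3 kΩ.
R_{R_B..R_F} = 1.94 + 78.3 + 23.4 = 103.6 kΩ.
Voltage divider: V = V_CC · (103.6 / 105.3) = 14.7 × 0.9841 = 14.47 mV.

V ≈ 14.5 mV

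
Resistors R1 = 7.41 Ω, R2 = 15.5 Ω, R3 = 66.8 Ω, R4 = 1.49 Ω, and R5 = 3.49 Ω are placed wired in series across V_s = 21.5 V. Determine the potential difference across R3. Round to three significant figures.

Total series resistance ΣR = 7.41 + 15.5 + 66.8 + 1.49 + 3.49 = 94.69 Ω.
By the voltage-divider rule, V = 21.5 × 66.80/94.69 = 15.17 V.

V ≈ 15.2 V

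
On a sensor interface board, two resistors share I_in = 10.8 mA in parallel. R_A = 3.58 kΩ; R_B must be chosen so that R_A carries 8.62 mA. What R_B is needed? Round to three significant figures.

Two-branch current divider: I_A = I_in · R_B/(R_A + R_B).
8.62/10.8 = R_B/(R_A + R_B) → R_B = R_A · (0.7981)/(1 − 0.7981) = 3.58 × 3.954 = 14.16 kΩ.

R_B ≈ 14.2 kΩ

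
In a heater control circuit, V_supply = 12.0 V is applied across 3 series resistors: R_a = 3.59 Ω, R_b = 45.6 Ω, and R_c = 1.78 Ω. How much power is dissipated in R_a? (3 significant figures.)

The common current is I = 12.0/50.97 = 0.2354 A.
V(R_a) = I·R = 0.8452 V; P = V·I = 0.8452 × 0.2354 = 0.1990 W.

P ≈ 0.199 W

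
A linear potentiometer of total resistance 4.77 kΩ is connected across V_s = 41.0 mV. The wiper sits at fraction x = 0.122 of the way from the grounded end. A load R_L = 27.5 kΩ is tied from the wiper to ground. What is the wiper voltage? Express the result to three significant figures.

The pot divides into 4.188 kΩ above the wiper and 0.5819 kΩ below.
Lower segment in parallel with the load: 0.5819 ‖ 27.5 = 0.5699 kΩ.
V_out = 41.0 × 0.5699/(4.188 + 0.5699) = 4.911 mV.

V_out ≈ 4.91 mV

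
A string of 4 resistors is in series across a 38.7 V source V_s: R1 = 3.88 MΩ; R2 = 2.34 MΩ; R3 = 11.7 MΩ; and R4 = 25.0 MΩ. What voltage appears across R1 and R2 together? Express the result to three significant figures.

Total series resistance ΣR = 3.88 + 2.34 + 11.7 + 25.0 = 42.92 MΩ.
R_{R1..R2} = 3.88 + 2.34 = 6.220 MΩ.
Voltage divider: V = V_s · (6.220 / 42.92) = 38.7 × 0.1449 = 5.608 V.

V ≈ 5.61 V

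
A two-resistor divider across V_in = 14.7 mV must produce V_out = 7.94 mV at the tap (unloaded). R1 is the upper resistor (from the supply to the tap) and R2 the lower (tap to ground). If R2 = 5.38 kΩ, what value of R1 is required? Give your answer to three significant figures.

The divider ratio is R2/(R1+R2) = 7.94/14.7 = 0.5401.
R1 = R2·(1/k − 1) = 5.38 × 0.8514 = 4.580 kΩ.

R1 ≈ 4.58 kΩ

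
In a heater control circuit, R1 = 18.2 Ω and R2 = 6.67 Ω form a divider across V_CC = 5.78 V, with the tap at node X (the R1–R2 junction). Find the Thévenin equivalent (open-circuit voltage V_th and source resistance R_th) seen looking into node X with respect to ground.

V_th ≈ 1.55 V, R_th ≈ 4.88 Ω

Open-circuit (no load on X): V_th = V_CC · R2/(R1 + R2) = 5.78 × 6.67/(18.20 + 6.67) = 1.550 V.
With V_CC suppressed (replaced by a short), R_th = R1 ‖ R2 = (18.20 × 6.67)/(18.20 + 6.67) = 4.881 Ω.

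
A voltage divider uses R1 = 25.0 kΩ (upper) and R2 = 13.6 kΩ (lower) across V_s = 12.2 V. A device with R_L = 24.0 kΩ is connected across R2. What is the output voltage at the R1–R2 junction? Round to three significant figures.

V_out ≈ 3.14 V

The load sits in parallel with R2, giving an effective lower resistance R2' = R2·R_L/(R2+R_L) = 8.681 kΩ.
Then V_out = V_s · R2'/(R1 + R2') = 12.2 × 8.681/33.68 = 3.144 V.
(Unloaded it would be 4.30 V; the load pulls it down.)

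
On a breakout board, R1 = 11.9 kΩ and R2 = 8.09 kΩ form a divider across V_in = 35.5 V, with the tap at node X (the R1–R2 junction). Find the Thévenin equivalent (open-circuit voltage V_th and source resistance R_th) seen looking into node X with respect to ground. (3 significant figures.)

V_th is the unloaded tap voltage: V_in · R2/(R1+R2) = 35.5 × 0.4047 = 14.37 V.
With V_in suppressed (replaced by a short), R_th = R1 ‖ R2 = (11.90 × 8.09)/(11.90 + 8.09) = 4.816 kΩ.

V_th ≈ 14.4 V, R_th ≈ 4.82 kΩ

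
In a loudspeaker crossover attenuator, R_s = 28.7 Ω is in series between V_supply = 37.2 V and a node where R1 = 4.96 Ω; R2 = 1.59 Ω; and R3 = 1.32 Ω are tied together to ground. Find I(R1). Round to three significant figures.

I ≈ 0.161 A

Parallel bank: R_p = 1/(1/4.96 + 1/1.59 + 1/1.32) = 0.6297 Ω.
V_A = 37.2 × 0.6297/29.33 = 0.7986 V.
Branch current I = V_A/R1 = 0.7986/4.96 = 0.1610 A.
(Check via current divider: I_total = 1.268 A; share G_k/ΣG = 0.1270 → same result.)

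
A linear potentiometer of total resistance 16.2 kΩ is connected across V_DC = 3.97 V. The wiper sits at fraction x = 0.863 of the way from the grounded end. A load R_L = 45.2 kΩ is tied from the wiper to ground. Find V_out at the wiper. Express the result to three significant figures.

V_out ≈ 3.29 V

Lower segment x·R_p = 13.98 kΩ; upper segment (1−x)·R_p = 2.219 kΩ.
R_L loads the lower segment: effective lower R = 10.68 kΩ.
Then V_out = V_DC · 10.68/(2.219 + 10.68) = 3.287 V.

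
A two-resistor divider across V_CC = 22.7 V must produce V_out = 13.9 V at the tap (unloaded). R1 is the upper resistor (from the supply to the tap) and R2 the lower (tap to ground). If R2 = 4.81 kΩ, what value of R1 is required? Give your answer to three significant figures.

Required fraction k = V_out/V_CC = 0.6123.
Rearranging, R1 = R2·(1−k)/k = 4.81 × 0.6331 = 3.045 kΩ.

R1 ≈ 3.05 kΩ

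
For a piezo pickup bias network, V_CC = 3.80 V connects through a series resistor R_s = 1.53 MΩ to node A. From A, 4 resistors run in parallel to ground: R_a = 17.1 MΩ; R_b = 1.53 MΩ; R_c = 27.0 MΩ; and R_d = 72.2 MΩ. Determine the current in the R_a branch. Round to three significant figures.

I ≈ 0.103 µA

Equivalent of the parallel group: R_p = 1.311 MΩ.
V_A by voltage divider: V_A = 3.80 × 1.311/(1.53 + 1.311) = 1.753 V.
I(R_a) = V_A / R_a = 1.753/17.1 = 0.1025 µA.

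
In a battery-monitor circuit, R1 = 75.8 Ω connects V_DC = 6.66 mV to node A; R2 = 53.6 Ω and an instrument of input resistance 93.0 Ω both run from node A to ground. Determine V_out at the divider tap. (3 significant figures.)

V_out ≈ 2.06 mV

The load sits in parallel with R2, giving an effective lower resistance R2' = R2·R_L/(R2+R_L) = 34.00 Ω.
Then V_out = V_DC · R2'/(R1 + R2') = 6.66 × 34.00/109.8 = 2.062 mV.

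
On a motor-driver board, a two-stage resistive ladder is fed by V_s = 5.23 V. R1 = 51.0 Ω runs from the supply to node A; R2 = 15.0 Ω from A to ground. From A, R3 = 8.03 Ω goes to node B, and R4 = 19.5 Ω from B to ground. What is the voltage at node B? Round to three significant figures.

Looking into the second stage from A: R3 + R4 = 27.53 Ω appears in parallel with R2.
R2 ‖ (R3+R4) = 9.710 Ω.
First divider: V_A = V_s · 9.710/(51.0 + 9.710) = 0.8365 V.
V_B = V_A × 0.7083 = 0.5925 V.

V_B ≈ 0.592 V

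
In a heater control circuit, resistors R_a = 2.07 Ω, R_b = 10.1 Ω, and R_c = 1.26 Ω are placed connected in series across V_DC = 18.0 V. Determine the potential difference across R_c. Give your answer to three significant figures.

ΣR = 2.07 + 10.1 + 1.26 = 13.43 Ω.
Voltage divider: V = V_DC · (1.260 / 13.43) = 18.0 × 0.09382 = 1.689 V.

V ≈ 1.69 V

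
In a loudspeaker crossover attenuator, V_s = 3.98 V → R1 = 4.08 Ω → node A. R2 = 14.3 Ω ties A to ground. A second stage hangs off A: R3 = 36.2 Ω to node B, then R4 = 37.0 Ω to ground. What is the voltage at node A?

Looking into the second stage from A: R3 + R4 = 73.20 Ω appears in parallel with R2.
R2 ‖ (R3+R4) = 11.96 Ω.
So V_A = 3.98 × 0.7457 = 2.968 V.

V_A ≈ 2.97 V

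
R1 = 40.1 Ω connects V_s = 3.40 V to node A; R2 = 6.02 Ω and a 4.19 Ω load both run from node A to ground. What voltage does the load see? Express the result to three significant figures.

R2 ‖ R_L = (6.02 × 4.19)/(6.02 + 4.19) = 2.470 Ω.
Voltage divider with the loaded lower leg: V_out = 3.40 × 2.470/(40.1 + 2.470) = 3.40 × 0.05803 = 0.1973 V.
(Unloaded it would be 0.444 V; the load pulls it down.)

V_out ≈ 0.197 V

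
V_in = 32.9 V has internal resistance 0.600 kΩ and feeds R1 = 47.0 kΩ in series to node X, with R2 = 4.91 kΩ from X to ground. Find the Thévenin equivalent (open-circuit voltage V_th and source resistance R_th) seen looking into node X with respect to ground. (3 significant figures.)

V_th ≈ 3.08 V, R_th ≈ 4.45 kΩ

R1' = 0.600 + 47.0 = 47.60 kΩ (source resistance + R1).
With X open, the divider is unloaded: V_th = 32.9 × 4.91/52.51 = 3.076 V.
With V_in suppressed (replaced by a short), R_th = R1' ‖ R2 = (47.60 × 4.91)/(47.60 + 4.91) = 4.451 kΩ.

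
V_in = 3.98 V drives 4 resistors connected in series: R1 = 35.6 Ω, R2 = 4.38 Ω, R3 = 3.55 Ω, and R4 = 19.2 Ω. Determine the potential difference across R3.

Total series resistance ΣR = 35.6 + 4.38 + 3.55 + 19.2 = 62.73 Ω.
V = V_in · R/ΣR = 3.98 × 0.05659 = 0.2252 V.

V ≈ 0.225 V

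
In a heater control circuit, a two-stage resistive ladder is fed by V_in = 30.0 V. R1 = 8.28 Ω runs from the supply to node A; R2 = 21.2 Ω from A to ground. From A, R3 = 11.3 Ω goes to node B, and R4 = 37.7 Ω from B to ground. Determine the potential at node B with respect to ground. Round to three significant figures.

V_B ≈ 14.8 V

Node A sees R2 in parallel with the series input of stage 2, R3 + R4 = 49.00 Ω.
R2 ‖ (R3+R4) = 14.80 Ω.
V_A = 30.0 × 14.80/(8.28 + 14.80) = 19.24 V.
V_B = V_A × 0.7694 = 14.80 V.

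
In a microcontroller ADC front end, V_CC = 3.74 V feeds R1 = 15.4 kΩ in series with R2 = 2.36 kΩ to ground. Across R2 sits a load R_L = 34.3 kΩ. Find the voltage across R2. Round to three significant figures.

The load sits in parallel with R2, giving an effective lower resistance R2' = R2·R_L/(R2+R_L) = 2.208 kΩ.
Then V_out = V_CC · R2'/(R1 + R2') = 3.74 × 2.208/17.61 = 0.4690 V.
(Unloaded it would be 0.497 V; the load pulls it down.)

V_out ≈ 0.469 V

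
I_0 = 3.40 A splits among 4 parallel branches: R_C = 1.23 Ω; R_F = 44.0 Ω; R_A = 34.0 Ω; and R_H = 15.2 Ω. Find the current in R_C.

I ≈ 2.97 A

Conductances: ΣG = 1/1.23 + 1/44.0 + 1/34.0 + 1/15.2 = 0.9309 (1/Ω).
R_C takes the fraction G_k/ΣG = 0.8130/0.9309 = 0.8733, so I = 3.40 × 0.8733 = 2.969 A.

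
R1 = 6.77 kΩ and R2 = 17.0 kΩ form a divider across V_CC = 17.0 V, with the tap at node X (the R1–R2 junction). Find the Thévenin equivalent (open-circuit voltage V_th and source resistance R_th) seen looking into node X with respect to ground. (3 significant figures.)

V_th ≈ 12.2 V, R_th ≈ 4.84 kΩ

V_th is the unloaded tap voltage: V_CC · R2/(R1+R2) = 17.0 × 0.7152 = 12.16 V.
With V_CC suppressed (replaced by a short), R_th = R1 ‖ R2 = (6.770 × 17.0)/(6.770 + 17.0) = 4.842 kΩ.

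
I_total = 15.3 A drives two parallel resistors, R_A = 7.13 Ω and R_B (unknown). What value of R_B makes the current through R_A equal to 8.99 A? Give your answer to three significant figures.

R_B ≈ 10.2 Ω

Two-branch current divider: I_A = I_total · R_B/(R_A + R_B).
With f = 0.5876, R_B = R_A · f/(1−f) = 7.13 × 1.425 = 10.16 Ω.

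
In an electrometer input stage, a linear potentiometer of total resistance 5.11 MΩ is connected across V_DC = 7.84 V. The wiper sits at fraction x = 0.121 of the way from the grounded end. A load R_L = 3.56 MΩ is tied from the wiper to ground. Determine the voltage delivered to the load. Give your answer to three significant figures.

The pot divides into 4.492 MΩ above the wiper and 0.6183 MΩ below.
R_L loads the lower segment: effective lower R = 0.5268 MΩ.
Then V_out = V_DC · 0.5268/(4.492 + 0.5268) = 0.8230 V.

V_out ≈ 0.823 V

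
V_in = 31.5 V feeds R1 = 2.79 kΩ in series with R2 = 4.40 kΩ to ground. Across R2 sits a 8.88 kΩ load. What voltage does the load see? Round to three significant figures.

V_out ≈ 16.2 V

The load sits in parallel with R2, giving an effective lower resistance R2' = R2·R_L/(R2+R_L) = 2.942 kΩ.
Voltage divider with the loaded lower leg: V_out = 31.5 × 2.942/(2.79 + 2.942) = 31.5 × 0.5133 = 16.17 V.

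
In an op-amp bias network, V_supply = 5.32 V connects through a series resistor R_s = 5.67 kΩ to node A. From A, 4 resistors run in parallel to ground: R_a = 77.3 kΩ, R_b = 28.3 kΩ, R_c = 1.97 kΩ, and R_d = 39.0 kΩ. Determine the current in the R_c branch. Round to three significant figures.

Equivalent of the parallel group: R_p = 1.720 kΩ.
V_A = 5.32 × 1.720/7.390 = 1.238 V.
Branch current I = V_A/R_c = 1.238/1.97 = 0.6284 mA.

I ≈ 0.628 mA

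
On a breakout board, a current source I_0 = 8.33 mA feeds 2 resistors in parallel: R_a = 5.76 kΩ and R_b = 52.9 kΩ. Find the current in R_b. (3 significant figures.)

I ≈ 0.818 mA

For two parallel branches, I_k = I_0 · (other R)/(sum of R).
I(R_b) = 8.33 × 5.76/(5.76 + 52.9) = 8.33 × 0.09819 = 0.8179 mA.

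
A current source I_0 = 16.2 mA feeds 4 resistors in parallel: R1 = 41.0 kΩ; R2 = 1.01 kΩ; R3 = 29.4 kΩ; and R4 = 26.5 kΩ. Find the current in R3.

ΣG = 1/41.0 + 1/1.01 + 1/29.4 + 1/26.5 = 1.086.
By the current-divider rule, I = I_0 · G_k/ΣG = 16.2 × 0.03131 = 0.5073 mA.

I ≈ 0.507 mA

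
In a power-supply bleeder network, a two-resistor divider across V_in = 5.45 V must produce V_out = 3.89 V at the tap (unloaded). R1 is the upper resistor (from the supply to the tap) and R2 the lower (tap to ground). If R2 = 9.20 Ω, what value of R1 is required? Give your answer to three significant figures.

R1 ≈ 3.69 Ω

V_out/V_in = R2/(R1+R2) = 0.7138.
So R1 = R2 · (V_in/V_out − 1) = 9.20 × (5.45/3.89 − 1) = 9.20 × 0.4010 = 3.689 Ω.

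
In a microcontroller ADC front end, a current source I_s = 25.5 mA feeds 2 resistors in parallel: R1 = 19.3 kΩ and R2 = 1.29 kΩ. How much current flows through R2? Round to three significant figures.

I ≈ 23.9 mA

Two-branch current divider: I_k = I_s · R_other/(R_1 + R_2).
I(R2) = 25.5 × 19.3/(19.3 + 1.29) = 25.5 × 0.9373 = 23.90 mA.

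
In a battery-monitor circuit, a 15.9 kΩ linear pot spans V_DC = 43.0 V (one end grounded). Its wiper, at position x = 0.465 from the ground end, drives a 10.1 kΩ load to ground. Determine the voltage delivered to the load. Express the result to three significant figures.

Lower segment x·R_p = 7.394 kΩ; upper segment (1−x)·R_p = 8.506 kΩ.
Lower segment in parallel with the load: 7.394 ‖ 10.1 = 4.269 kΩ.
Loaded-divider output: V_out = 43.0 × 0.3341 = 14.37 V.

V_out ≈ 14.4 V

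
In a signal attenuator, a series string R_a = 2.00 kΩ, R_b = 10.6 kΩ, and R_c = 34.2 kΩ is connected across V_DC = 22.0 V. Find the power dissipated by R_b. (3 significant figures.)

The common current is I = 22.0/46.80 = 0.4701 mA.
V(R_b) = I·R = 4.983 V; P = V·I = 4.983 × 0.4701 = 2.342 mW.

P ≈ 2.34 mW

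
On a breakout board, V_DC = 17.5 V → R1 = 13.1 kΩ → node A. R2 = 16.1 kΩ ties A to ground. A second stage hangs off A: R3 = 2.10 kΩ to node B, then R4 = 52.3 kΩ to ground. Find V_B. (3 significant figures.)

V_B ≈ 8.19 V

Looking into the second stage from A: R3 + R4 = 54.40 kΩ appears in parallel with R2.
R2 ‖ (R3+R4) = 12.42 kΩ.
V_A = 17.5 × 12.42/(13.1 + 12.42) = 8.518 V.
Stage 2 is unloaded, so V_B = V_A · R4/(R3+R4) = 8.518 × 52.3/54.40 = 8.189 V.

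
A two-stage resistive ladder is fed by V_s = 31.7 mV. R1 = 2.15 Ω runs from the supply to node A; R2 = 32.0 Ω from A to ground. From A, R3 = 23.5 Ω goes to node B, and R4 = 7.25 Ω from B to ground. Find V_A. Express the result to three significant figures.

V_A ≈ 27.9 mV

Looking into the second stage from A: R3 + R4 = 30.75 Ω appears in parallel with R2.
Effective lower resistance at A: R2 ‖ 30.75 = 15.68 Ω.
First divider: V_A = V_s · 15.68/(2.15 + 15.68) = 27.88 mV.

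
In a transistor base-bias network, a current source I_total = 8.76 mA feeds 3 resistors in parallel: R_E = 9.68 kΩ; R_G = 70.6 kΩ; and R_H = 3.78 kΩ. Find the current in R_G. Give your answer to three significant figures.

I ≈ 0.325 mA

Total conductance ΣG = 1/9.68 + 1/70.6 + 1/3.78 = 0.3820 (units of 1/kΩ).
Current divider: I(R_G) = I_total · G_k/ΣG = 8.76 × (0.01416/0.3820) = 8.76 × 0.03708 = 0.3248 mA.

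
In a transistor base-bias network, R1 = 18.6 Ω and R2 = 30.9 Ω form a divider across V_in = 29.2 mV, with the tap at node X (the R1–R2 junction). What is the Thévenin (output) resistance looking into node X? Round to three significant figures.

Zeroing V_in shorts the top of R1 to ground, so R_th = R1 ‖ R2 = 11.61 Ω.

R_th ≈ 11.6 Ω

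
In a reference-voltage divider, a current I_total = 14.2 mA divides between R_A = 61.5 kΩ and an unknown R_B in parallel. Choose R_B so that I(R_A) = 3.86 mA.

R_B ≈ 23.0 kΩ

Two-branch current divider: I_A = I_total · R_B/(R_A + R_B).
3.86/14.2 = R_B/(R_A + R_B) → R_B = R_A · (0.2718)/(1 − 0.2718) = 61.5 × 0.3733 = 22.96 kΩ.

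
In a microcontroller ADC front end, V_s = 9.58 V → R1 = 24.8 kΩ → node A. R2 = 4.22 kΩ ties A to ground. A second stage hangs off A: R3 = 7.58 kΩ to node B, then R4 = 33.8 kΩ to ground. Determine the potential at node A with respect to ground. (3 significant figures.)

V_A ≈ 1.28 V

Looking into the second stage from A: R3 + R4 = 41.38 kΩ appears in parallel with R2.
R2 ‖ (R3+R4) = 3.829 kΩ.
First divider: V_A = V_s · 3.829/(24.8 + 3.829) = 1.281 V.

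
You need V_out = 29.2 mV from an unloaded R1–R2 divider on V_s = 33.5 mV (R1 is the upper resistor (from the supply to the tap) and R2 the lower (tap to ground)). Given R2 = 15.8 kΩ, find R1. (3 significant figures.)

Required fraction k = V_out/V_s = 0.8716.
R1 = R2·(1/k − 1) = 15.8 × 0.1473 = 2.327 kΩ.

R1 ≈ 2.33 kΩ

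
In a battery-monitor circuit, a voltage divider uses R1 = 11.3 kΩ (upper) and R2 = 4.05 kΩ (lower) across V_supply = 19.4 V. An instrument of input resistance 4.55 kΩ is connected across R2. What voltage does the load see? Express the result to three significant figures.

V_out ≈ 3.09 V

First combine the lower leg with the load: R2 ‖ R_L = 2.143 kΩ.
Now apply the divider: V_out = 19.4 × 0.1594 = 3.092 V.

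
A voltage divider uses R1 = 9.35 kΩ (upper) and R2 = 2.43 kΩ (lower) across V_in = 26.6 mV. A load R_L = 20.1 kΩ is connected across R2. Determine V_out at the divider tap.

V_out ≈ 5.01 mV

First combine the lower leg with the load: R2 ‖ R_L = 2.168 kΩ.
Then V_out = V_in · R2'/(R1 + R2') = 26.6 × 2.168/11.52 = 5.007 mV.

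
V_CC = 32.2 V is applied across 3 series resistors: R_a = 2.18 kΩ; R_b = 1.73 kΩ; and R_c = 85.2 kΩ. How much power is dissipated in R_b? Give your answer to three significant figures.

P ≈ 0.226 mW

ΣR = 89.11 kΩ → I = 32.2/89.11 = 0.3614 mA.
P(R_b) = I²·R_b = (0.3614)² × 1.73 = 0.2259 mW.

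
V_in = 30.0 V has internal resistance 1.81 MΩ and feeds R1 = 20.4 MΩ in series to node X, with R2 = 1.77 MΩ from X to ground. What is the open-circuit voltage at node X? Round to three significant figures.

R1' = 1.81 + 20.4 = 22.21 MΩ (source resistance + R1).
Open-circuit (no load on X): V_th = V_in · R2/(R1' + R2) = 30.0 × 1.77/(22.21 + 1.77) = 2.214 V.

V_th ≈ 2.21 V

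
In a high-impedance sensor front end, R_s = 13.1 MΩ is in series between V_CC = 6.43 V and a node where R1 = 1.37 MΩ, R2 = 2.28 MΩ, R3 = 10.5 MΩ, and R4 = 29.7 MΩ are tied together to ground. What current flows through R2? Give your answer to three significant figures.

I ≈ 0.157 µA

Equivalent of the parallel group: R_p = 0.7708 MΩ.
V_A by voltage divider: V_A = 6.43 × 0.7708/(13.1 + 0.7708) = 0.3573 V.
Branch current I = V_A/R2 = 0.3573/2.28 = 0.1567 µA.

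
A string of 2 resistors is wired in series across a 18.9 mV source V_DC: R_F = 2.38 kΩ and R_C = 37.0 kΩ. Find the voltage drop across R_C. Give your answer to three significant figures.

V ≈ 17.8 mV

Total series resistance ΣR = 2.38 + 37.0 = 39.38 kΩ.
By the voltage-divider rule, V = 18.9 × 37.00/39.38 = 17.76 mV.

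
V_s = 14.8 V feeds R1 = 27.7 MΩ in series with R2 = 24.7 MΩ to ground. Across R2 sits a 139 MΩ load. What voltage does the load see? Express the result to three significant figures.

The load sits in parallel with R2, giving an effective lower resistance R2' = R2·R_L/(R2+R_L) = 20.97 MΩ.
Then V_out = V_s · R2'/(R1 + R2') = 14.8 × 20.97/48.67 = 6.377 V.

V_out ≈ 6.38 V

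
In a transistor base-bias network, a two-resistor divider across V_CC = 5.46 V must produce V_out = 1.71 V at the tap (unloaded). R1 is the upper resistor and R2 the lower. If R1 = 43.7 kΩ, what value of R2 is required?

R2 ≈ 19.9 kΩ

V_out/V_CC = R2/(R1+R2) = 0.3132.
Rearranging, R2 = R1·k/(1−k) = 43.7 × 0.4560 = 19.93 kΩ.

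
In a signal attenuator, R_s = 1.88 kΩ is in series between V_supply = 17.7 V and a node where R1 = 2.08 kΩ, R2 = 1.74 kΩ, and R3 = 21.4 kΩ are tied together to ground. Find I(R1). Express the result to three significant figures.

Combine the parallel branches: R_p = (1/2.08 + 1/1.74 + 1/21.4)⁻¹ = 0.9073 kΩ.
V_A = 17.7 × 0.9073/2.787 = 5.761 V.
Branch current I = V_A/R1 = 5.761/2.08 = 2.770 mA.

I ≈ 2.77 mA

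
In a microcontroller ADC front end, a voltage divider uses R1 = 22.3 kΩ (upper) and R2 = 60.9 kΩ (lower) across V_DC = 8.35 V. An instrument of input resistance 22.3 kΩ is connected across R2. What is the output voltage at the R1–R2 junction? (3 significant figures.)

First combine the lower leg with the load: R2 ‖ R_L = 16.32 kΩ.
Voltage divider with the loaded lower leg: V_out = 8.35 × 16.32/(22.3 + 16.32) = 8.35 × 0.4226 = 3.529 V.

V_out ≈ 3.53 V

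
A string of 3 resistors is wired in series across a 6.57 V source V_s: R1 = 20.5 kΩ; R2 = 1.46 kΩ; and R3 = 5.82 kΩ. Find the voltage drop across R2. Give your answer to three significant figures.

ΣR = 20.5 + 1.46 + 5.82 = 27.78 kΩ.
V = V_s · R/ΣR = 6.57 × 0.05256 = 0.3453 V.

V ≈ 0.345 V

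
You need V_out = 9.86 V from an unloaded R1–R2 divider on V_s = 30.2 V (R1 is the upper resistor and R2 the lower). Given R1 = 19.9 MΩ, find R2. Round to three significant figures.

R2 ≈ 9.65 MΩ

V_out/V_s = R2/(R1+R2) = 0.3265.
R2 = R1 · 0.3265/(1 − 0.3265) = 9.647 MΩ.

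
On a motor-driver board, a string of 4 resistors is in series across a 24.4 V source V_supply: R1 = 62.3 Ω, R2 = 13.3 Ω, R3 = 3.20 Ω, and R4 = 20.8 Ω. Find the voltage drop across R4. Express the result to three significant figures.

V ≈ 5.10 V

ΣR = 62.3 + 13.3 + 3.20 + 20.8 = 99.60 Ω.
By the voltage-divider rule, V = 24.4 × 20.80/99.60 = 5.096 V.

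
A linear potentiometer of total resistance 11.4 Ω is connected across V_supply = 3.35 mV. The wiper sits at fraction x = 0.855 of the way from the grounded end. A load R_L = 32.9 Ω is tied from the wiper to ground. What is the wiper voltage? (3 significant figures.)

The pot divides into 1.653 Ω above the wiper and 9.747 Ω below.
R_L loads the lower segment: effective lower R = 7.519 Ω.
Loaded-divider output: V_out = 3.35 × 0.8198 = 2.746 mV.

V_out ≈ 2.75 mV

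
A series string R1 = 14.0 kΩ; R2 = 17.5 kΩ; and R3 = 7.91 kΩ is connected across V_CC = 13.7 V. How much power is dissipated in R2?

Series current I = V_CC/ΣR = 13.7/39.41 = 0.3476 mA.
P(R2) = I²·R2 = (0.3476)² × 17.5 = 2.115 mW.

P ≈ 2.11 mW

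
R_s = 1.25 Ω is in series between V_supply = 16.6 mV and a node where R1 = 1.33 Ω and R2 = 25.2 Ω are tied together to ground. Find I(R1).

Parallel bank: R_p = 1/(1/1.33 + 1/25.2) = 1.263 Ω.
V_A = 16.6 × 1.263/2.513 = 8.344 mV.
I(R1) = V_A / R1 = 8.344/1.33 = 6.274 mA.

I ≈ 6.27 mA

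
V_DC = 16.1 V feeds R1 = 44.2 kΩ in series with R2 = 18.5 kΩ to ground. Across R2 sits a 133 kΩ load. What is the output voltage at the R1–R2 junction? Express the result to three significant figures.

V_out ≈ 4.33 V

First combine the lower leg with the load: R2 ‖ R_L = 16.24 kΩ.
Voltage divider with the loaded lower leg: V_out = 16.1 × 16.24/(44.2 + 16.24) = 16.1 × 0.2687 = 4.326 V.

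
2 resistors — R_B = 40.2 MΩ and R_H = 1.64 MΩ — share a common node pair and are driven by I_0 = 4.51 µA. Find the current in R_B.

For two parallel branches, I_k = I_0 · (other R)/(sum of R).
So I = 4.51 × 1.64/41.84 = 0.1768 µA.

I ≈ 0.177 µA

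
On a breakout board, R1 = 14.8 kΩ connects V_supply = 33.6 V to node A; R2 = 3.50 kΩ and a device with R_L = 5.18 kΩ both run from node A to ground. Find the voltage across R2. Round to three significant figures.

V_out ≈ 4.16 V

The load sits in parallel with R2, giving an effective lower resistance R2' = R2·R_L/(R2+R_L) = 2.089 kΩ.
Now apply the divider: V_out = 33.6 × 0.1237 = 4.155 V.
(Unloaded it would be 6.43 V; the load pulls it down.)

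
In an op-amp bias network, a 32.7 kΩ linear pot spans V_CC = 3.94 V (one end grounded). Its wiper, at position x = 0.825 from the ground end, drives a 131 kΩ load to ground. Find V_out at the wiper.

Split the track: R_lower = x·R_p = 26.98 kΩ, R_upper = (1−x)·R_p = 5.723 kΩ.
Lower segment in parallel with the load: 26.98 ‖ 131 = 22.37 kΩ.
Loaded-divider output: V_out = 3.94 × 0.7963 = 3.137 V.

V_out ≈ 3.14 V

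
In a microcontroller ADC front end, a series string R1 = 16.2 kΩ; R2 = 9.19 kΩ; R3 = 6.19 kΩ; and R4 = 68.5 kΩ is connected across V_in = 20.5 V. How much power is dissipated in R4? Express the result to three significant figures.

Series current I = V_in/ΣR = 20.5/100.1 = 0.2048 mA.
V(R4) = I·R = 14.03 V; P = V·I = 14.03 × 0.2048 = 2.874 mW.

P ≈ 2.87 mW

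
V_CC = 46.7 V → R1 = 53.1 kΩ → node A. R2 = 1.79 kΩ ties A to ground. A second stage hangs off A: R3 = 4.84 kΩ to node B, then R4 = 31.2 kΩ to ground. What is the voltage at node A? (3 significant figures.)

V_A ≈ 1.45 V

The second stage (R3 + R4 = 36.04 kΩ) loads node A in parallel with R2.
R2 ‖ (R3+R4) = 1.705 kΩ.
So V_A = 46.7 × 0.03112 = 1.453 V.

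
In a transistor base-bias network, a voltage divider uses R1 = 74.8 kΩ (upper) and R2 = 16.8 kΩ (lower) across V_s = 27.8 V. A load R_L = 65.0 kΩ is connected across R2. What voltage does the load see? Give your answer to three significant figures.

The load sits in parallel with R2, giving an effective lower resistance R2' = R2·R_L/(R2+R_L) = 13.35 kΩ.
Now apply the divider: V_out = 27.8 × 0.1514 = 4.210 V.

V_out ≈ 4.21 V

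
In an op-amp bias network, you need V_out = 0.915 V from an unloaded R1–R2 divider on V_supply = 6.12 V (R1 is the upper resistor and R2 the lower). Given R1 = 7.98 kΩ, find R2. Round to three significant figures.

R2 ≈ 1.40 kΩ

Required fraction k = V_out/V_supply = 0.1495.
So R2 = R1 · V_out/(V_supply − V_out) = 7.98 × 0.915/(6.12 − 0.915) = 7.98 × 0.1758 = 1.403 kΩ.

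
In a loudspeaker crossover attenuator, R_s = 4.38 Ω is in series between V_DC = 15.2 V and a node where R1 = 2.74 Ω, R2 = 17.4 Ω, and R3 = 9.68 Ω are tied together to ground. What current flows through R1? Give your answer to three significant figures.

I ≈ 1.68 A

Combine the parallel branches: R_p = (1/2.74 + 1/17.4 + 1/9.68)⁻¹ = 1.902 Ω.
V_A by voltage divider: V_A = 15.2 × 1.902/(4.38 + 1.902) = 4.602 V.
Branch current I = V_A/R1 = 4.602/2.74 = 1.680 A.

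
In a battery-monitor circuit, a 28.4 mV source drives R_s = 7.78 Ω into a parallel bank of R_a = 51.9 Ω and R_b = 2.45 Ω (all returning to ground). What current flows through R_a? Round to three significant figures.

Combine the parallel branches: R_p = (1/51.9 + 1/2.45)⁻¹ = 2.340 Ω.
V_A = 28.4 × 2.340/10.12 = 6.566 mV.
I(R_a) = V_A / R_a = 6.566/51.9 = 0.1265 mA.

I ≈ 0.127 mA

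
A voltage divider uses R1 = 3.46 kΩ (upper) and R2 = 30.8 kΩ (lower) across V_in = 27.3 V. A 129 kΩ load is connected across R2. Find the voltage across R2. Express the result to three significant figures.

V_out ≈ 24.0 V

First combine the lower leg with the load: R2 ‖ R_L = 24.86 kΩ.
Then V_out = V_in · R2'/(R1 + R2') = 27.3 × 24.86/28.32 = 23.97 V.
(Unloaded it would be 24.5 V; the load pulls it down.)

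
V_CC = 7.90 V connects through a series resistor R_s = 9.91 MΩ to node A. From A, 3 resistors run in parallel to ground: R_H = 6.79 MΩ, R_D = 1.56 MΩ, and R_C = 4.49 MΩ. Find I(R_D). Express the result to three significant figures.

Parallel bank: R_p = 1/(1/6.79 + 1/1.56 + 1/4.49) = 0.9891 MΩ.
V_A by voltage divider: V_A = 7.90 × 0.9891/(9.91 + 0.9891) = 0.7169 V.
I(R_D) = V_A / R_D = 0.7169/1.56 = 0.4596 µA.
(Equivalently: I_total = 0.7248 µA, then current-divider fraction G_k/ΣG = 0.6340.)

I ≈ 0.460 µA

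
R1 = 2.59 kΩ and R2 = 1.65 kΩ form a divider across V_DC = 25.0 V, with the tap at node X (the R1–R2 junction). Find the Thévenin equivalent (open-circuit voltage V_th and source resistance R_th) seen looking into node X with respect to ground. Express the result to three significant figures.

V_th ≈ 9.73 V, R_th ≈ 1.01 kΩ

V_th is the unloaded tap voltage: V_DC · R2/(R1+R2) = 25.0 × 0.3892 = 9.729 V.
Looking into X with the source shorted: R_th = R1·R2/(R1+R2) = 2.590 × 1.65/4.240 = 1.008 kΩ.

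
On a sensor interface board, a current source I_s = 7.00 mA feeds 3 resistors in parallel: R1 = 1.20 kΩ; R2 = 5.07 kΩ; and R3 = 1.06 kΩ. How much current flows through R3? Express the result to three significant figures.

ΣG = 1/1.20 + 1/5.07 + 1/1.06 = 1.974.
By the current-divider rule, I = I_s · G_k/ΣG = 7.00 × 0.4779 = 3.345 mA.

I ≈ 3.35 mA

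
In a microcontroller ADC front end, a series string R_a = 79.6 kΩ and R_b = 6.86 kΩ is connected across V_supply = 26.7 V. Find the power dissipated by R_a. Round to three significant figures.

Series current I = V_supply/ΣR = 26.7/86.46 = 0.3088 mA.
P = I²R = 0.09537 × 79.6 = 7.591 mW.

P ≈ 7.59 mW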